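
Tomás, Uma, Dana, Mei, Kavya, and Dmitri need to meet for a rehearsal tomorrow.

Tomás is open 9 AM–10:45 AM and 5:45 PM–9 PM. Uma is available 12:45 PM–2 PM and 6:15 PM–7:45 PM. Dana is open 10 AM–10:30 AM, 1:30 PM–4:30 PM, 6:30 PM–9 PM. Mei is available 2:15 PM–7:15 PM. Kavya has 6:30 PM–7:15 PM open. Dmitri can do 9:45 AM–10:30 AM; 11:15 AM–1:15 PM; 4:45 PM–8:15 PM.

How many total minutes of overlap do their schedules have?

45

Tomás ∩ Uma: 18:15-19:45.
Tomás ∩ Uma ∩ Dana: 18:30-19:45.
Tomás ∩ Uma ∩ Dana ∩ Mei: 18:30-19:15.
Tomás ∩ Uma ∩ Dana ∩ Mei ∩ Kavya: 18:30-19:15.
Tomás ∩ Uma ∩ Dana ∩ Mei ∩ Kavya ∩ Dmitri: 18:30-19:15.
That's a single block of 45 minutes.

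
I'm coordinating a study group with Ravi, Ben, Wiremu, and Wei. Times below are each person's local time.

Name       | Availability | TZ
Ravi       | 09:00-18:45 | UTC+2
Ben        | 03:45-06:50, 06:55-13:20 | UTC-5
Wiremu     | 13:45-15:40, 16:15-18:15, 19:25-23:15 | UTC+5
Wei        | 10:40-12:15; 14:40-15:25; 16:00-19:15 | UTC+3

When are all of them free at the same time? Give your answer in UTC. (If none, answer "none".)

08:45-09:15, 11:40-11:50, 11:55-12:25, 13:00-13:15, 14:25-16:15

Ravi in UTC: 07:00-16:45 (subtract 2h to convert from UTC+2).
Ben in UTC: 08:45-11:50, 11:55-18:20 (add 5h to convert from UTC-5).
Wiremu in UTC: 08:45-10:40, 11:15-13:15, 14:25-18:15 (subtract 5h to convert from UTC+5).
Wei in UTC: 07:40-09:15, 11:40-12:25, 13:00-16:15 (subtract 3h to convert from UTC+3).
Ravi ∩ Ben: 08:45-11:50, 11:55-16:45.
Ravi ∩ Ben ∩ Wiremu: 08:45-10:40, 11:15-11:50, 11:55-13:15, 14:25-16:45.
Ravi ∩ Ben ∩ Wiremu ∩ Wei: 08:45-09:15, 11:40-11:50, 11:55-12:25, 13:00-13:15, 14:25-16:15.
So the common availability across everyone is 08:45-09:15, 11:40-11:50, 11:55-12:25, 13:00-13:15, 14:25-16:15.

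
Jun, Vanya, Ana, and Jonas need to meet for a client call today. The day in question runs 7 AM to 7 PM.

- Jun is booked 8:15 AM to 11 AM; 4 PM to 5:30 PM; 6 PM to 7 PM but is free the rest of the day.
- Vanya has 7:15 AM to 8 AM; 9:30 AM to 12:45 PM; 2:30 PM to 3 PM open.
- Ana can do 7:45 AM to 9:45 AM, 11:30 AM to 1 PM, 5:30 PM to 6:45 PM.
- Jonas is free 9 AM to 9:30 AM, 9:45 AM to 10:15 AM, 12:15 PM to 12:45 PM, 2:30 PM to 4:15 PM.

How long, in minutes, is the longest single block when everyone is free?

Jun free: 07:00-08:15, 11:00-16:00, 17:30-18:00 (invert busy blocks within the working day).
Vanya free: 07:15-08:00, 09:30-12:45, 14:30-15:00.
Ana free: 07:45-09:45, 11:30-13:00, 17:30-18:45.
Jonas free: 09:00-09:30, 09:45-10:15, 12:15-12:45, 14:30-16:15.
Jun ∩ Vanya: 07:15-08:00, 11:00-12:45, 14:30-15:00.
Jun ∩ Vanya ∩ Ana: 07:45-08:00, 11:30-12:45.
Jun ∩ Vanya ∩ Ana ∩ Jonas: 12:15-12:45.
The longest is 12:15-12:45 at 30 minutes.

30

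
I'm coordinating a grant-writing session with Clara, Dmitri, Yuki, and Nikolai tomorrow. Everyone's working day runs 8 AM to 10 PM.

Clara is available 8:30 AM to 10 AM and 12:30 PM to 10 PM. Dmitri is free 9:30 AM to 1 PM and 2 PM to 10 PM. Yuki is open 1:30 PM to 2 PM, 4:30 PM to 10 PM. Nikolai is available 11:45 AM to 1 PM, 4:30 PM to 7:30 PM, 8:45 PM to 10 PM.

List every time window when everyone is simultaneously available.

16:30-19:30, 20:45-22:00

Clara ∩ Dmitri: 09:30-10:00, 12:30-13:00, 14:00-22:00.
Clara ∩ Dmitri ∩ Yuki: 16:30-22:00.
Clara ∩ Dmitri ∩ Yuki ∩ Nikolai: 16:30-19:30, 20:45-22:00.
So the common availability across everyone is 16:30-19:30, 20:45-22:00.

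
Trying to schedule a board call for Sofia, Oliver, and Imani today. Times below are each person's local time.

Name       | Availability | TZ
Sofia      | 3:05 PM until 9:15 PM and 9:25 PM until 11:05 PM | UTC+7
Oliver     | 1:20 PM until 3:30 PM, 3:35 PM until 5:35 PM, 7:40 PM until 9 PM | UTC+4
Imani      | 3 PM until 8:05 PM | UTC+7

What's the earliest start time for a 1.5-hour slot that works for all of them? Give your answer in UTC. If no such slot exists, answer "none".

09:20

Sofia in UTC: 08:05-14:15, 14:25-16:05 (subtract 7h to convert from UTC+7).
Oliver in UTC: 09:20-11:30, 11:35-13:35, 15:40-17:00 (subtract 4h to convert from UTC+4).
Imani in UTC: 08:00-13:05 (subtract 7h to convert from UTC+7).
Sofia ∩ Oliver: 09:20-11:30, 11:35-13:35, 15:40-16:05.
Sofia ∩ Oliver ∩ Imani: 09:20-11:30, 11:35-13:05.
The first common window of at least 90 minutes is 09:20-11:30, so the earliest start is 09:20.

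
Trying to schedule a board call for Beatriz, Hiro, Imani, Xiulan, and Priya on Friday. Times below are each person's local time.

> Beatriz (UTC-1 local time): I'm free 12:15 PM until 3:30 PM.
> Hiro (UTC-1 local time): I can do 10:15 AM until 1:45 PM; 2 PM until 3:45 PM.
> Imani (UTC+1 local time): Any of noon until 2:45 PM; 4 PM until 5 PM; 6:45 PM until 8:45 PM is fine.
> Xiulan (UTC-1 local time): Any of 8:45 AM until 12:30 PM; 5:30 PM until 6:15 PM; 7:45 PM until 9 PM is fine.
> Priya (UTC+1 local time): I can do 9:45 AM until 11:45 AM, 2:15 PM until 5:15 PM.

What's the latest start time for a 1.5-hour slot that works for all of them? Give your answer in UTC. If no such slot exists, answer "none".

Beatriz in UTC: 13:15-16:30 (add 1h to convert from UTC-1).
Hiro in UTC: 11:15-14:45, 15:00-16:45 (add 1h to convert from UTC-1).
Imani in UTC: 11:00-13:45, 15:00-16:00, 17:45-19:45 (subtract 1h to convert from UTC+1).
Xiulan in UTC: 09:45-13:30, 18:30-19:15, 20:45-22:00 (add 1h to convert from UTC-1).
Priya in UTC: 08:45-10:45, 13:15-16:15 (subtract 1h to convert from UTC+1).
Beatriz ∩ Hiro: 13:15-14:45, 15:00-16:30.
Beatriz ∩ Hiro ∩ Imani: 13:15-13:45, 15:00-16:00.
Beatriz ∩ Hiro ∩ Imani ∩ Xiulan: 13:15-13:30.
Beatriz ∩ Hiro ∩ Imani ∩ Xiulan ∩ Priya: 13:15-13:30.
No common window is at least 90 minutes long.

none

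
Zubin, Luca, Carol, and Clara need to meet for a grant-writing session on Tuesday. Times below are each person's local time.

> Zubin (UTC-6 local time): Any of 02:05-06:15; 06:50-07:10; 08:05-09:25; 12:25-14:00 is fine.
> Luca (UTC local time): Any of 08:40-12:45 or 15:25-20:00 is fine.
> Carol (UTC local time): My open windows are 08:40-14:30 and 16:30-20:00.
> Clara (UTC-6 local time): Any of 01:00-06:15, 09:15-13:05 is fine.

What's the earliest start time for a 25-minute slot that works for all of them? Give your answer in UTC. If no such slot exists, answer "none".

Zubin in UTC: 08:05-12:15, 12:50-13:10, 14:05-15:25, 18:25-20:00 (add 6h to convert from UTC-6).
Luca in UTC: 08:40-12:45, 15:25-20:00.
Carol in UTC: 08:40-14:30, 16:30-20:00.
Clara in UTC: 07:00-12:15, 15:15-19:05 (add 6h to convert from UTC-6).
Zubin ∩ Luca: 08:40-12:15, 18:25-20:00.
Zubin ∩ Luca ∩ Carol: 08:40-12:15, 18:25-20:00.
Zubin ∩ Luca ∩ Carol ∩ Clara: 08:40-12:15, 18:25-19:05.
The first common window of at least 25 minutes is 08:40-12:15, so the earliest start is 08:40.

08:40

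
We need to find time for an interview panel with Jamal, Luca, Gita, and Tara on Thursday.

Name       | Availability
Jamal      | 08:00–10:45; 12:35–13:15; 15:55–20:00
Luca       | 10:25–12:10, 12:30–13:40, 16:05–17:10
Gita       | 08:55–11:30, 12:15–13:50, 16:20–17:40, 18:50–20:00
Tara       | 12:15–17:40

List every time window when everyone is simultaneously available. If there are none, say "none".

12:35-13:15, 16:20-17:10

Jamal ∩ Luca: 10:25-10:45, 12:35-13:15, 16:05-17:10.
Jamal ∩ Luca ∩ Gita: 10:25-10:45, 12:35-13:15, 16:20-17:10.
Jamal ∩ Luca ∩ Gita ∩ Tara: 12:35-13:15, 16:20-17:10.
Those are the intersection windows.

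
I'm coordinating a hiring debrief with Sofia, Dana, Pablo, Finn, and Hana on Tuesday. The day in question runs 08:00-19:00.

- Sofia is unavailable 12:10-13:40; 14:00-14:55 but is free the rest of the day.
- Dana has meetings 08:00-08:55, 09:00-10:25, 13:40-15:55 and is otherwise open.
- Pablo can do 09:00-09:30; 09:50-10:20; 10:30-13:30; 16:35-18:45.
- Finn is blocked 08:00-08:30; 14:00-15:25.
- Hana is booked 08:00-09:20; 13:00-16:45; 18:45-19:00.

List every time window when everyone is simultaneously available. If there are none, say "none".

10:30-12:10, 16:45-18:45

Sofia free: 08:00-12:10, 13:40-14:00, 14:55-19:00 (invert busy blocks within the working day).
Dana free: 08:55-09:00, 10:25-13:40, 15:55-19:00 (invert busy blocks within the working day).
Pablo free: 09:00-09:30, 09:50-10:20, 10:30-13:30, 16:35-18:45.
Finn free: 08:30-14:00, 15:25-19:00 (invert busy blocks within the working day).
Hana free: 09:20-13:00, 16:45-18:45 (invert busy blocks within the working day).
Sofia ∩ Dana: 08:55-09:00, 10:25-12:10, 15:55-19:00.
Sofia ∩ Dana ∩ Pablo: 10:30-12:10, 16:35-18:45.
Sofia ∩ Dana ∩ Pablo ∩ Finn: 10:30-12:10, 16:35-18:45.
Sofia ∩ Dana ∩ Pablo ∩ Finn ∩ Hana: 10:30-12:10, 16:45-18:45.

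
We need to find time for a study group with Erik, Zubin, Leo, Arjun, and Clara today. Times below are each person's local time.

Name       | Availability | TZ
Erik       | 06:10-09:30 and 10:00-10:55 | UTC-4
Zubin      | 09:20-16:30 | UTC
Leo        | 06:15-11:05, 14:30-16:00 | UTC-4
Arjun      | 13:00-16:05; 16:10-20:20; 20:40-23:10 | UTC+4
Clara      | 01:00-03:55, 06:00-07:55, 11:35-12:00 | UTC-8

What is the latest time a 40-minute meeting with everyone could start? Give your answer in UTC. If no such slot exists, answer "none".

14:15

Erik in UTC: 10:10-13:30, 14:00-14:55 (add 4h to convert from UTC-4).
Zubin in UTC: 09:20-16:30.
Leo in UTC: 10:15-15:05, 18:30-20:00 (add 4h to convert from UTC-4).
Arjun in UTC: 09:00-12:05, 12:10-16:20, 16:40-19:10 (subtract 4h to convert from UTC+4).
Clara in UTC: 09:00-11:55, 14:00-15:55, 19:35-20:00 (add 8h to convert from UTC-8).
Erik ∩ Zubin: 10:10-13:30, 14:00-14:55.
Erik ∩ Zubin ∩ Leo: 10:15-13:30, 14:00-14:55.
Erik ∩ Zubin ∩ Leo ∩ Arjun: 10:15-12:05, 12:10-13:30, 14:00-14:55.
Erik ∩ Zubin ∩ Leo ∩ Arjun ∩ Clara: 10:15-11:55, 14:00-14:55.
Those are the intersection windows.
The last common window of at least 40 minutes is 14:00-14:55; a 40-minute meeting can start as late as 14:15 and still end by 14:55.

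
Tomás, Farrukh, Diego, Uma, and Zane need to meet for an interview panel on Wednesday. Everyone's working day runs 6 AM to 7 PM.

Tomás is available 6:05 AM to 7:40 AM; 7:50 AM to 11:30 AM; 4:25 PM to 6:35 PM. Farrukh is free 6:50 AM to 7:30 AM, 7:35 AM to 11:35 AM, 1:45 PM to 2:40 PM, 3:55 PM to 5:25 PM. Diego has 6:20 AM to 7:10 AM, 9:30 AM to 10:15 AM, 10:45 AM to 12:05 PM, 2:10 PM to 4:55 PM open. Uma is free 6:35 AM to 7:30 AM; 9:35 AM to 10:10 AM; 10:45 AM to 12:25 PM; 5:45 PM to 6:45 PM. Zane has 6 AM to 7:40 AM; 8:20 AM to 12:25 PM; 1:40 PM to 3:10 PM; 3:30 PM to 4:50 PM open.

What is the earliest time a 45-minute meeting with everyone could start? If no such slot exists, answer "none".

Tomás ∩ Farrukh: 06:50-07:30, 07:35-07:40, 07:50-11:30, 16:25-17:25.
Tomás ∩ Farrukh ∩ Diego: 06:50-07:10, 09:30-10:15, 10:45-11:30, 16:25-16:55.
Tomás ∩ Farrukh ∩ Diego ∩ Uma: 06:50-07:10, 09:35-10:10, 10:45-11:30.
Tomás ∩ Farrukh ∩ Diego ∩ Uma ∩ Zane: 06:50-07:10, 09:35-10:10, 10:45-11:30.
Those are the intersection windows.
The first common window of at least 45 minutes is 10:45-11:30, so the earliest start is 10:45.

10:45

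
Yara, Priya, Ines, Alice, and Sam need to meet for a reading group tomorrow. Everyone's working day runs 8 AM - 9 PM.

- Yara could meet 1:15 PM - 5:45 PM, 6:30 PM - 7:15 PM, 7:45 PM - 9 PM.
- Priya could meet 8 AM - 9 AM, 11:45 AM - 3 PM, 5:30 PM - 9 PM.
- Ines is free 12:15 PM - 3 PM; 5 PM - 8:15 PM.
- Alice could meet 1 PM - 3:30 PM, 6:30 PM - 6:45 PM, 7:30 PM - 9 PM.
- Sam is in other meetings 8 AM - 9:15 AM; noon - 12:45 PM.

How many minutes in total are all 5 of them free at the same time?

150

Yara free: 13:15-17:45, 18:30-19:15, 19:45-21:00.
Priya free: 08:00-09:00, 11:45-15:00, 17:30-21:00.
Ines free: 12:15-15:00, 17:00-20:15.
Alice free: 13:00-15:30, 18:30-18:45, 19:30-21:00.
Sam free: 09:15-12:00, 12:45-21:00 (invert busy blocks within the working day).
Yara ∩ Priya: 13:15-15:00, 17:30-17:45, 18:30-19:15, 19:45-21:00.
Yara ∩ Priya ∩ Ines: 13:15-15:00, 17:30-17:45, 18:30-19:15, 19:45-20:15.
Yara ∩ Priya ∩ Ines ∩ Alice: 13:15-15:00, 18:30-18:45, 19:45-20:15.
Yara ∩ Priya ∩ Ines ∩ Alice ∩ Sam: 13:15-15:00, 18:30-18:45, 19:45-20:15.
Summing the common windows: 105 + 15 + 30 = 150 minutes.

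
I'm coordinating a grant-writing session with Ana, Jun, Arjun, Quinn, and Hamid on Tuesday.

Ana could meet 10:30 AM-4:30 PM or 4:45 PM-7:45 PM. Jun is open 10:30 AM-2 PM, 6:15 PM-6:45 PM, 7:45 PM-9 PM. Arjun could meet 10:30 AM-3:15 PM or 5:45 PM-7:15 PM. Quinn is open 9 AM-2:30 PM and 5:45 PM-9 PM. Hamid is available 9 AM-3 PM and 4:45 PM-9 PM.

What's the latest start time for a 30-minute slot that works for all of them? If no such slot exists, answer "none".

18:15

Ana ∩ Jun: 10:30-14:00, 18:15-18:45.
Ana ∩ Jun ∩ Arjun: 10:30-14:00, 18:15-18:45.
Ana ∩ Jun ∩ Arjun ∩ Quinn: 10:30-14:00, 18:15-18:45.
Ana ∩ Jun ∩ Arjun ∩ Quinn ∩ Hamid: 10:30-14:00, 18:15-18:45.
The last common window of at least 30 minutes is 18:15-18:45; a 30-minute meeting can start as late as 18:15 and still end by 18:45.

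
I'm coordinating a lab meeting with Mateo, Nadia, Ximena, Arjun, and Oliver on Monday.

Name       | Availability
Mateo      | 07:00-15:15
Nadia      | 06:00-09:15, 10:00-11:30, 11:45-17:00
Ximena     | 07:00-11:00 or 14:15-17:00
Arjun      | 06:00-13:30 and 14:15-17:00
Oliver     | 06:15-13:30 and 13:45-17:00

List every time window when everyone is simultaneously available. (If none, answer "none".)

07:00-09:15, 10:00-11:00, 14:15-15:15

Mateo ∩ Nadia: 07:00-09:15, 10:00-11:30, 11:45-15:15.
Mateo ∩ Nadia ∩ Ximena: 07:00-09:15, 10:00-11:00, 14:15-15:15.
Mateo ∩ Nadia ∩ Ximena ∩ Arjun: 07:00-09:15, 10:00-11:00, 14:15-15:15.
Mateo ∩ Nadia ∩ Ximena ∩ Arjun ∩ Oliver: 07:00-09:15, 10:00-11:00, 14:15-15:15.
Those are the intersection windows.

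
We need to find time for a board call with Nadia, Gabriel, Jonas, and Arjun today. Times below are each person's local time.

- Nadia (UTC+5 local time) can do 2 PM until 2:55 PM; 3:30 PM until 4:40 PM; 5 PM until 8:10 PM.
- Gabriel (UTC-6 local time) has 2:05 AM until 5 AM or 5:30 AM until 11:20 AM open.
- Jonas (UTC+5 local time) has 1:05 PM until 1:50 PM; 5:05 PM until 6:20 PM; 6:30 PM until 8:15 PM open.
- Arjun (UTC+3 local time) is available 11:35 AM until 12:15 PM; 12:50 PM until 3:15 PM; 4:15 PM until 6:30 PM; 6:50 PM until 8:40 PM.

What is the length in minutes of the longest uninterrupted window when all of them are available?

100

Nadia in UTC: 09:00-09:55, 10:30-11:40, 12:00-15:10 (subtract 5h to convert from UTC+5).
Gabriel in UTC: 08:05-11:00, 11:30-17:20 (add 6h to convert from UTC-6).
Jonas in UTC: 08:05-08:50, 12:05-13:20, 13:30-15:15 (subtract 5h to convert from UTC+5).
Arjun in UTC: 08:35-09:15, 09:50-12:15, 13:15-15:30, 15:50-17:40 (subtract 3h to convert from UTC+3).
Nadia ∩ Gabriel: 09:00-09:55, 10:30-11:00, 11:30-11:40, 12:00-15:10.
Nadia ∩ Gabriel ∩ Jonas: 12:05-13:20, 13:30-15:10.
Nadia ∩ Gabriel ∩ Jonas ∩ Arjun: 12:05-12:15, 13:15-13:20, 13:30-15:10.
The longest is 13:30-15:10 at 100 minutes.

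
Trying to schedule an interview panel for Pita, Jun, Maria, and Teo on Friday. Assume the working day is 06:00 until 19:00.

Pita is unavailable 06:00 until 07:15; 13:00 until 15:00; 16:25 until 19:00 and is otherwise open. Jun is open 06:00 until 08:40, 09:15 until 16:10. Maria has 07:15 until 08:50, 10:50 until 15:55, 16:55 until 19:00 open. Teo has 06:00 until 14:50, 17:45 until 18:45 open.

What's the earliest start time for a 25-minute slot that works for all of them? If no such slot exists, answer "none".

07:15

Pita free: 07:15-13:00, 15:00-16:25 (invert busy blocks within the working day).
Jun free: 06:00-08:40, 09:15-16:10.
Maria free: 07:15-08:50, 10:50-15:55, 16:55-19:00.
Teo free: 06:00-14:50, 17:45-18:45.
Pita ∩ Jun: 07:15-08:40, 09:15-13:00, 15:00-16:10.
Pita ∩ Jun ∩ Maria: 07:15-08:40, 10:50-13:00, 15:00-15:55.
Pita ∩ Jun ∩ Maria ∩ Teo: 07:15-08:40, 10:50-13:00.
The first common window of at least 25 minutes is 07:15-08:40, so the earliest start is 07:15.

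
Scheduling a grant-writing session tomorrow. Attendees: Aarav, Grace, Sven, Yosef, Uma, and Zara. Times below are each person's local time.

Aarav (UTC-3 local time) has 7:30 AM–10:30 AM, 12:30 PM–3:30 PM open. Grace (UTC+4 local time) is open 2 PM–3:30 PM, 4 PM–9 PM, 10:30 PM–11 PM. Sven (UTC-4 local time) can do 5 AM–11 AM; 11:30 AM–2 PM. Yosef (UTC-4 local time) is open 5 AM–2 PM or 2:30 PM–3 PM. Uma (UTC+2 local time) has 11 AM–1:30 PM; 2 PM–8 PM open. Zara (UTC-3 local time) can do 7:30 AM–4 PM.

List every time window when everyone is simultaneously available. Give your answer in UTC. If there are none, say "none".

Aarav in UTC: 10:30-13:30, 15:30-18:30 (add 3h to convert from UTC-3).
Grace in UTC: 10:00-11:30, 12:00-17:00, 18:30-19:00 (subtract 4h to convert from UTC+4).
Sven in UTC: 09:00-15:00, 15:30-18:00 (add 4h to convert from UTC-4).
Yosef in UTC: 09:00-18:00, 18:30-19:00 (add 4h to convert from UTC-4).
Uma in UTC: 09:00-11:30, 12:00-18:00 (subtract 2h to convert from UTC+2).
Zara in UTC: 10:30-19:00 (add 3h to convert from UTC-3).
Aarav ∩ Grace: 10:30-11:30, 12:00-13:30, 15:30-17:00.
Aarav ∩ Grace ∩ Sven: 10:30-11:30, 12:00-13:30, 15:30-17:00.
Aarav ∩ Grace ∩ Sven ∩ Yosef: 10:30-11:30, 12:00-13:30, 15:30-17:00.
Aarav ∩ Grace ∩ Sven ∩ Yosef ∩ Uma: 10:30-11:30, 12:00-13:30, 15:30-17:00.
Aarav ∩ Grace ∩ Sven ∩ Yosef ∩ Uma ∩ Zara: 10:30-11:30, 12:00-13:30, 15:30-17:00.

10:30-11:30, 12:00-13:30, 15:30-17:00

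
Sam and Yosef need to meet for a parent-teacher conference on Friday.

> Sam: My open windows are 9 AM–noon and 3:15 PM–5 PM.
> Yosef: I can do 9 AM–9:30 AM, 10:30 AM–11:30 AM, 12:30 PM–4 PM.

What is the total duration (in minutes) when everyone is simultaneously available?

135

Sam ∩ Yosef: 09:00-09:30, 10:30-11:30, 15:15-16:00.
Summing the common windows: 30 + 60 + 45 = 135 minutes.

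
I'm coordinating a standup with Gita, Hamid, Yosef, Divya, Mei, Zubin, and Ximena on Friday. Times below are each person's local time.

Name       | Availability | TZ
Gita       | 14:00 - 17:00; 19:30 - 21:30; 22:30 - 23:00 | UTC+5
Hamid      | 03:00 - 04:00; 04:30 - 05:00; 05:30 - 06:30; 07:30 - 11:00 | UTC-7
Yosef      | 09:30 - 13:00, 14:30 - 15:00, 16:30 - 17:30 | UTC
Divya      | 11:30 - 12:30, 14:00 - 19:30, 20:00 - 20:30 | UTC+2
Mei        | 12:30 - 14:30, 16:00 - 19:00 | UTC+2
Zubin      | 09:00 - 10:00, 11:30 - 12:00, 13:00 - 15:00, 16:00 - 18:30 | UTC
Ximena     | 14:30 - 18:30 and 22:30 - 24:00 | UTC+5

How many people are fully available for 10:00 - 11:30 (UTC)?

3

Gita in UTC: 09:00-12:00, 14:30-16:30, 17:30-18:00 (subtract 5h to convert from UTC+5).
Hamid in UTC: 10:00-11:00, 11:30-12:00, 12:30-13:30, 14:30-18:00 (add 7h to convert from UTC-7).
Yosef in UTC: 09:30-13:00, 14:30-15:00, 16:30-17:30.
Divya in UTC: 09:30-10:30, 12:00-17:30, 18:00-18:30 (subtract 2h to convert from UTC+2).
Mei in UTC: 10:30-12:30, 14:00-17:00 (subtract 2h to convert from UTC+2).
Zubin in UTC: 09:00-10:00, 11:30-12:00, 13:00-15:00, 16:00-18:30.
Ximena in UTC: 09:30-13:30, 17:30-19:00 (subtract 5h to convert from UTC+5).
Gita, Yosef, and Ximena can make the full 10:00-11:30 slot — that's 3.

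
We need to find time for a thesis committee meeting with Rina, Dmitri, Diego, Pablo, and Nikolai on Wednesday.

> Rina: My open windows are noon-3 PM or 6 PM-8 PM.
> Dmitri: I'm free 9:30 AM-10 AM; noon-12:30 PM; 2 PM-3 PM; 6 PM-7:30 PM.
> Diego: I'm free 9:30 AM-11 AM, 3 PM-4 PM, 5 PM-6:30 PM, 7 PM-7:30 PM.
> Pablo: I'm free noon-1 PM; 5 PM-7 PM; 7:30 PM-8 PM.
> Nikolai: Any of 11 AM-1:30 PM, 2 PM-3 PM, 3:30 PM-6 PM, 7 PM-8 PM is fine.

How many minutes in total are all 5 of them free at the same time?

Rina ∩ Dmitri: 12:00-12:30, 14:00-15:00, 18:00-19:30.
Rina ∩ Dmitri ∩ Diego: 18:00-18:30, 19:00-19:30.
Rina ∩ Dmitri ∩ Diego ∩ Pablo: 18:00-18:30.
Rina ∩ Dmitri ∩ Diego ∩ Pablo ∩ Nikolai: ∅.
There is no time when everyone is free.
There is no common window, so the total is 0 minutes.

0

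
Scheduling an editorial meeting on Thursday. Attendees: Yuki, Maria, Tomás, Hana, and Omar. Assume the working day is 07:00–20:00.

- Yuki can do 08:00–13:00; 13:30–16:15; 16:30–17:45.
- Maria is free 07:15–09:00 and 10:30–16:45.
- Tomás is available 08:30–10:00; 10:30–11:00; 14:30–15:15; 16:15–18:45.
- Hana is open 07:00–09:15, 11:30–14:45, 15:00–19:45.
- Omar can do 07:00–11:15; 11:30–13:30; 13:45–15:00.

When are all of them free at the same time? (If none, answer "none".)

08:30-09:00, 14:30-14:45

Yuki ∩ Maria: 08:00-09:00, 10:30-13:00, 13:30-16:15, 16:30-16:45.
Yuki ∩ Maria ∩ Tomás: 08:30-09:00, 10:30-11:00, 14:30-15:15, 16:30-16:45.
Yuki ∩ Maria ∩ Tomás ∩ Hana: 08:30-09:00, 14:30-14:45, 15:00-15:15, 16:30-16:45.
Yuki ∩ Maria ∩ Tomás ∩ Hana ∩ Omar: 08:30-09:00, 14:30-14:45.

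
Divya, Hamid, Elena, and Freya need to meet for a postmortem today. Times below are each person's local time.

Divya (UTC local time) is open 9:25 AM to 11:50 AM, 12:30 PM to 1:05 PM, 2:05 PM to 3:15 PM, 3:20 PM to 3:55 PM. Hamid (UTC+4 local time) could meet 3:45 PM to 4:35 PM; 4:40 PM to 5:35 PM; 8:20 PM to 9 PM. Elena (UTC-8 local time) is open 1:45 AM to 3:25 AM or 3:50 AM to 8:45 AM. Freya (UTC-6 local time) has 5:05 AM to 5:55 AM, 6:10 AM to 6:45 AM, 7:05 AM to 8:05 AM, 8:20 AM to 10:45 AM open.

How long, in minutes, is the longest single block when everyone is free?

5

Divya in UTC: 09:25-11:50, 12:30-13:05, 14:05-15:15, 15:20-15:55.
Hamid in UTC: 11:45-12:35, 12:40-13:35, 16:20-17:00 (subtract 4h to convert from UTC+4).
Elena in UTC: 09:45-11:25, 11:50-16:45 (add 8h to convert from UTC-8).
Freya in UTC: 11:05-11:55, 12:10-12:45, 13:05-14:05, 14:20-16:45 (add 6h to convert from UTC-6).
Divya ∩ Hamid: 11:45-11:50, 12:30-12:35, 12:40-13:05.
Divya ∩ Hamid ∩ Elena: 12:30-12:35, 12:40-13:05.
Divya ∩ Hamid ∩ Elena ∩ Freya: 12:30-12:35, 12:40-12:45.
The longest is 12:30-12:35 at 5 minutes.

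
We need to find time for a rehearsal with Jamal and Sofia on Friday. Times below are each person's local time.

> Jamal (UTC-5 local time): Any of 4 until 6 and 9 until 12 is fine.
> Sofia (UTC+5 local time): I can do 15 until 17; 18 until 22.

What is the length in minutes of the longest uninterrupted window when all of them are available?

Jamal in UTC: 09:00-11:00, 14:00-17:00 (add 5h to convert from UTC-5).
Sofia in UTC: 10:00-12:00, 13:00-17:00 (subtract 5h to convert from UTC+5).
Jamal ∩ Sofia: 10:00-11:00, 14:00-17:00.
So the common availability across everyone is 10:00-11:00, 14:00-17:00.
The longest is 14:00-17:00 at 180 minutes.

180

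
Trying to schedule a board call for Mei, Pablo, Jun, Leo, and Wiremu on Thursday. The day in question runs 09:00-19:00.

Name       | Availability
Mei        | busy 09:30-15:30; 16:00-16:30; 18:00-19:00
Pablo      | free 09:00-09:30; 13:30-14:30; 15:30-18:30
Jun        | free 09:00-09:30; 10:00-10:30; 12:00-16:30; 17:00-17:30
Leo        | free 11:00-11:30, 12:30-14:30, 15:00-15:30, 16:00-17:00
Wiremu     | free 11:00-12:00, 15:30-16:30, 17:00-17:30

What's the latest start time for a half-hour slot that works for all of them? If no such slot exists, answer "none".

Mei free: 09:00-09:30, 15:30-16:00, 16:30-18:00 (invert busy blocks within the working day).
Pablo free: 09:00-09:30, 13:30-14:30, 15:30-18:30.
Jun free: 09:00-09:30, 10:00-10:30, 12:00-16:30, 17:00-17:30.
Leo free: 11:00-11:30, 12:30-14:30, 15:00-15:30, 16:00-17:00.
Wiremu free: 11:00-12:00, 15:30-16:30, 17:00-17:30.
Mei ∩ Pablo: 09:00-09:30, 15:30-16:00, 16:30-18:00.
Mei ∩ Pablo ∩ Jun: 09:00-09:30, 15:30-16:00, 17:00-17:30.
Mei ∩ Pablo ∩ Jun ∩ Leo: ∅.
Mei ∩ Pablo ∩ Jun ∩ Leo ∩ Wiremu: ∅.
There is no time when everyone is free.
No common window is at least 30 minutes long.

none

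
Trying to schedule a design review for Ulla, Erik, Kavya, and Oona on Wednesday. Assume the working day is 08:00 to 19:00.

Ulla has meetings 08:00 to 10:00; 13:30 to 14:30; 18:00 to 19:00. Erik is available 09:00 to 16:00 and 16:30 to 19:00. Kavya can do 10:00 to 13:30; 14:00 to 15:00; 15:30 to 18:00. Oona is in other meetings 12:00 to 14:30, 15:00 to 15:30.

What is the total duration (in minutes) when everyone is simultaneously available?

270

Ulla free: 10:00-13:30, 14:30-18:00 (invert busy blocks within the working day).
Erik free: 09:00-16:00, 16:30-19:00.
Kavya free: 10:00-13:30, 14:00-15:00, 15:30-18:00.
Oona free: 08:00-12:00, 14:30-15:00, 15:30-19:00 (invert busy blocks within the working day).
Ulla ∩ Erik: 10:00-13:30, 14:30-16:00, 16:30-18:00.
Ulla ∩ Erik ∩ Kavya: 10:00-13:30, 14:30-15:00, 15:30-16:00, 16:30-18:00.
Ulla ∩ Erik ∩ Kavya ∩ Oona: 10:00-12:00, 14:30-15:00, 15:30-16:00, 16:30-18:00.
Summing the common windows: 120 + 30 + 30 + 90 = 270 minutes.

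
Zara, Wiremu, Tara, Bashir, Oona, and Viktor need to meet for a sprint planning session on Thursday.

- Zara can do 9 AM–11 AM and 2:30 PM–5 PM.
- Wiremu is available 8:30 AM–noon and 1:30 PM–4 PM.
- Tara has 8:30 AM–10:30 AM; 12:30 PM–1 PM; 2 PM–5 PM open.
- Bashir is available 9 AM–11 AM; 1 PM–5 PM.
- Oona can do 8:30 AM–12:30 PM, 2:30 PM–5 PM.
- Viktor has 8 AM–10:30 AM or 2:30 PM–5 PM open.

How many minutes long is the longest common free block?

90

Zara ∩ Wiremu: 09:00-11:00, 14:30-16:00.
Zara ∩ Wiremu ∩ Tara: 09:00-10:30, 14:30-16:00.
Zara ∩ Wiremu ∩ Tara ∩ Bashir: 09:00-10:30, 14:30-16:00.
Zara ∩ Wiremu ∩ Tara ∩ Bashir ∩ Oona: 09:00-10:30, 14:30-16:00.
Zara ∩ Wiremu ∩ Tara ∩ Bashir ∩ Oona ∩ Viktor: 09:00-10:30, 14:30-16:00.
The longest is 09:00-10:30 at 90 minutes.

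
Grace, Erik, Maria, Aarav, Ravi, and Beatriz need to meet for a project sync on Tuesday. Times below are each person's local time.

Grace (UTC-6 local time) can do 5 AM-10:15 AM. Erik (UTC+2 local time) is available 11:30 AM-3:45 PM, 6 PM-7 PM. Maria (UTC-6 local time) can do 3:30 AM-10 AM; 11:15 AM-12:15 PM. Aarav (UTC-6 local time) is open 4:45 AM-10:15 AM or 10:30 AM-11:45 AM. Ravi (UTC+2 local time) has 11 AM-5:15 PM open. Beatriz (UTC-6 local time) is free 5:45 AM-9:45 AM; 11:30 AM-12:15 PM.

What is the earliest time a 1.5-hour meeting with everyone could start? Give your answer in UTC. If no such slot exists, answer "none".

11:45

Grace in UTC: 11:00-16:15 (add 6h to convert from UTC-6).
Erik in UTC: 09:30-13:45, 16:00-17:00 (subtract 2h to convert from UTC+2).
Maria in UTC: 09:30-16:00, 17:15-18:15 (add 6h to convert from UTC-6).
Aarav in UTC: 10:45-16:15, 16:30-17:45 (add 6h to convert from UTC-6).
Ravi in UTC: 09:00-15:15 (subtract 2h to convert from UTC+2).
Beatriz in UTC: 11:45-15:45, 17:30-18:15 (add 6h to convert from UTC-6).
Grace ∩ Erik: 11:00-13:45, 16:00-16:15.
Grace ∩ Erik ∩ Maria: 11:00-13:45.
Grace ∩ Erik ∩ Maria ∩ Aarav: 11:00-13:45.
Grace ∩ Erik ∩ Maria ∩ Aarav ∩ Ravi: 11:00-13:45.
Grace ∩ Erik ∩ Maria ∩ Aarav ∩ Ravi ∩ Beatriz: 11:45-13:45.
So the common availability across everyone is 11:45-13:45.
The first common window of at least 90 minutes is 11:45-13:45, so the earliest start is 11:45.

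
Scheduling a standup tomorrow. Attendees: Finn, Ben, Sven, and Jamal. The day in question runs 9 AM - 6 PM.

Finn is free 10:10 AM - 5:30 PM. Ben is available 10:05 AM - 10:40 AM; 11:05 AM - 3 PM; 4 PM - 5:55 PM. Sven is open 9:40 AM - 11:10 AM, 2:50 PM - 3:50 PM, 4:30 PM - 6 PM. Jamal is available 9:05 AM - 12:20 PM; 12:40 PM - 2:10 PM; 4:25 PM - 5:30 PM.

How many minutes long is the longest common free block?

Finn ∩ Ben: 10:10-10:40, 11:05-15:00, 16:00-17:30.
Finn ∩ Ben ∩ Sven: 10:10-10:40, 11:05-11:10, 14:50-15:00, 16:30-17:30.
Finn ∩ Ben ∩ Sven ∩ Jamal: 10:10-10:40, 11:05-11:10, 16:30-17:30.
The longest is 16:30-17:30 at 60 minutes.

60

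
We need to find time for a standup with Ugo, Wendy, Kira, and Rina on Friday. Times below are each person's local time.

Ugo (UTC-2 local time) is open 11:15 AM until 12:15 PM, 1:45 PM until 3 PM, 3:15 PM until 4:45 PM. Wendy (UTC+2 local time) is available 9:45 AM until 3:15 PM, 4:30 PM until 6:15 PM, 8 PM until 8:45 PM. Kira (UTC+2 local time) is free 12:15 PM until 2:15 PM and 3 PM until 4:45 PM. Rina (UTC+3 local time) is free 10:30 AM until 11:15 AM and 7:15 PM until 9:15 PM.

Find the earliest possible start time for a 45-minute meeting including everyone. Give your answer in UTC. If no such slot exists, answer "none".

none

Ugo in UTC: 13:15-14:15, 15:45-17:00, 17:15-18:45 (add 2h to convert from UTC-2).
Wendy in UTC: 07:45-13:15, 14:30-16:15, 18:00-18:45 (subtract 2h to convert from UTC+2).
Kira in UTC: 10:15-12:15, 13:00-14:45 (subtract 2h to convert from UTC+2).
Rina in UTC: 07:30-08:15, 16:15-18:15 (subtract 3h to convert from UTC+3).
Ugo ∩ Wendy: 15:45-16:15, 18:00-18:45.
Ugo ∩ Wendy ∩ Kira: ∅.
Ugo ∩ Wendy ∩ Kira ∩ Rina: ∅.
There is no time when everyone is free.
No common window is at least 45 minutes long.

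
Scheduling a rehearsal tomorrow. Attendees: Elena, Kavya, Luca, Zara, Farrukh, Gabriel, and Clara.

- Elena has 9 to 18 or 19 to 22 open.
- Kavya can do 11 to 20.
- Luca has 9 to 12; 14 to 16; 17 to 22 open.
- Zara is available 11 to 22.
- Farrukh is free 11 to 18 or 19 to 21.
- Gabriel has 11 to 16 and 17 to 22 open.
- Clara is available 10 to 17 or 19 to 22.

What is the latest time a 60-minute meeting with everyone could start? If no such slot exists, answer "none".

Elena ∩ Kavya: 11:00-18:00, 19:00-20:00.
Elena ∩ Kavya ∩ Luca: 11:00-12:00, 14:00-16:00, 17:00-18:00, 19:00-20:00.
Elena ∩ Kavya ∩ Luca ∩ Zara: 11:00-12:00, 14:00-16:00, 17:00-18:00, 19:00-20:00.
Elena ∩ Kavya ∩ Luca ∩ Zara ∩ Farrukh: 11:00-12:00, 14:00-16:00, 17:00-18:00, 19:00-20:00.
Elena ∩ Kavya ∩ Luca ∩ Zara ∩ Farrukh ∩ Gabriel: 11:00-12:00, 14:00-16:00, 17:00-18:00, 19:00-20:00.
Elena ∩ Kavya ∩ Luca ∩ Zara ∩ Farrukh ∩ Gabriel ∩ Clara: 11:00-12:00, 14:00-16:00, 19:00-20:00.
The last common window of at least 60 minutes is 19:00-20:00; a 60-minute meeting can start as late as 19:00 and still end by 20:00.

19:00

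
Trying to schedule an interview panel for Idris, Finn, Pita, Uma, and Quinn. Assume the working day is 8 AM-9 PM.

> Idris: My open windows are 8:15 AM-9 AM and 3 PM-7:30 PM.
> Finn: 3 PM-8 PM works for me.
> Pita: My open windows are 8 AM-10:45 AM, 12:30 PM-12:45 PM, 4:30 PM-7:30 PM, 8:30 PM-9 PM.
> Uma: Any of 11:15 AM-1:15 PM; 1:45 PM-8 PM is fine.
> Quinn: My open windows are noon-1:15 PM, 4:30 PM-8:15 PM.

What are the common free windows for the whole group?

Idris ∩ Finn: 15:00-19:30.
Idris ∩ Finn ∩ Pita: 16:30-19:30.
Idris ∩ Finn ∩ Pita ∩ Uma: 16:30-19:30.
Idris ∩ Finn ∩ Pita ∩ Uma ∩ Quinn: 16:30-19:30.

16:30-19:30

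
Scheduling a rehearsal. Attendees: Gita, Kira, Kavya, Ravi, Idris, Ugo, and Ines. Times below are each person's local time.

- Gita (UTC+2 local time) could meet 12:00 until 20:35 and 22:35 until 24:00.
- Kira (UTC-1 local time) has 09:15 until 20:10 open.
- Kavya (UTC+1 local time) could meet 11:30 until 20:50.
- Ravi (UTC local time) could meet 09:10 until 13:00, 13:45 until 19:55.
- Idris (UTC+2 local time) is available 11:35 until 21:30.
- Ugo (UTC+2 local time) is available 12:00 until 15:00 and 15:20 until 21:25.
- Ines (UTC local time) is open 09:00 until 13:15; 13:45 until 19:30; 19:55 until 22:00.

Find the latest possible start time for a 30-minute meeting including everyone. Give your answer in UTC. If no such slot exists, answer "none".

18:05

Gita in UTC: 10:00-18:35, 20:35-22:00 (subtract 2h to convert from UTC+2).
Kira in UTC: 10:15-21:10 (add 1h to convert from UTC-1).
Kavya in UTC: 10:30-19:50 (subtract 1h to convert from UTC+1).
Ravi in UTC: 09:10-13:00, 13:45-19:55.
Idris in UTC: 09:35-19:30 (subtract 2h to convert from UTC+2).
Ugo in UTC: 10:00-13:00, 13:20-19:25 (subtract 2h to convert from UTC+2).
Ines in UTC: 09:00-13:15, 13:45-19:30, 19:55-22:00.
Gita ∩ Kira: 10:15-18:35, 20:35-21:10.
Gita ∩ Kira ∩ Kavya: 10:30-18:35.
Gita ∩ Kira ∩ Kavya ∩ Ravi: 10:30-13:00, 13:45-18:35.
Gita ∩ Kira ∩ Kavya ∩ Ravi ∩ Idris: 10:30-13:00, 13:45-18:35.
Gita ∩ Kira ∩ Kavya ∩ Ravi ∩ Idris ∩ Ugo: 10:30-13:00, 13:45-18:35.
Gita ∩ Kira ∩ Kavya ∩ Ravi ∩ Idris ∩ Ugo ∩ Ines: 10:30-13:00, 13:45-18:35.
The last common window of at least 30 minutes is 13:45-18:35; a 30-minute meeting can start as late as 18:05 and still end by 18:35.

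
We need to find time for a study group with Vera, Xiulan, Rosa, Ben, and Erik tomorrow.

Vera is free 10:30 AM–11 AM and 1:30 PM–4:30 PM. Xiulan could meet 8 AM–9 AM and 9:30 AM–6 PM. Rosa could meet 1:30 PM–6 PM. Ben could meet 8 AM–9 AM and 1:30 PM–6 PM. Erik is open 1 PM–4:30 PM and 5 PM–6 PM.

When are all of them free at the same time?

13:30-16:30

Vera ∩ Xiulan: 10:30-11:00, 13:30-16:30.
Vera ∩ Xiulan ∩ Rosa: 13:30-16:30.
Vera ∩ Xiulan ∩ Rosa ∩ Ben: 13:30-16:30.
Vera ∩ Xiulan ∩ Rosa ∩ Ben ∩ Erik: 13:30-16:30.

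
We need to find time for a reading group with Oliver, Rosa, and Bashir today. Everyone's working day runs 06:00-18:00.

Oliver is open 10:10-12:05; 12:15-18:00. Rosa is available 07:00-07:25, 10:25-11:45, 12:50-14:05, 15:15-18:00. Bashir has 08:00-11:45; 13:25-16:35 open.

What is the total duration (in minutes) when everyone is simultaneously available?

200

Oliver ∩ Rosa: 10:25-11:45, 12:50-14:05, 15:15-18:00.
Oliver ∩ Rosa ∩ Bashir: 10:25-11:45, 13:25-14:05, 15:15-16:35.
Those are the intersection windows.
Summing the common windows: 80 + 40 + 80 = 200 minutes.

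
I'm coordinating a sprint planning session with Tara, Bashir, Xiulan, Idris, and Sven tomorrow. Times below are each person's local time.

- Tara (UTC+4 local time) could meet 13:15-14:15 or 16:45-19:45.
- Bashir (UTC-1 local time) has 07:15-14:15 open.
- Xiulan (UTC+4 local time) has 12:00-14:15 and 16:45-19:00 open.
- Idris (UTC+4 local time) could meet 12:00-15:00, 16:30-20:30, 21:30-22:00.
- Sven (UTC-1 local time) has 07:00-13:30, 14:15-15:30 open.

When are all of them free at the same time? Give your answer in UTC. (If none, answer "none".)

Tara in UTC: 09:15-10:15, 12:45-15:45 (subtract 4h to convert from UTC+4).
Bashir in UTC: 08:15-15:15 (add 1h to convert from UTC-1).
Xiulan in UTC: 08:00-10:15, 12:45-15:00 (subtract 4h to convert from UTC+4).
Idris in UTC: 08:00-11:00, 12:30-16:30, 17:30-18:00 (subtract 4h to convert from UTC+4).
Sven in UTC: 08:00-14:30, 15:15-16:30 (add 1h to convert from UTC-1).
Tara ∩ Bashir: 09:15-10:15, 12:45-15:15.
Tara ∩ Bashir ∩ Xiulan: 09:15-10:15, 12:45-15:00.
Tara ∩ Bashir ∩ Xiulan ∩ Idris: 09:15-10:15, 12:45-15:00.
Tara ∩ Bashir ∩ Xiulan ∩ Idris ∩ Sven: 09:15-10:15, 12:45-14:30.
So the common availability across everyone is 09:15-10:15, 12:45-14:30.

09:15-10:15, 12:45-14:30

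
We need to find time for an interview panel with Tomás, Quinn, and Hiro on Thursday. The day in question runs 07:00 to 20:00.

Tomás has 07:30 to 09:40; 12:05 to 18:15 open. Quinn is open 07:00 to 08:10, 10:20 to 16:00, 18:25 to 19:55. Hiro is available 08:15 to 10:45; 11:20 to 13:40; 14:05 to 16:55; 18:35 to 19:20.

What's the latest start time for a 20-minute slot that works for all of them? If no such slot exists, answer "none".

Tomás ∩ Quinn: 07:30-08:10, 12:05-16:00.
Tomás ∩ Quinn ∩ Hiro: 12:05-13:40, 14:05-16:00.
Those are the intersection windows.
The last common window of at least 20 minutes is 14:05-16:00; a 20-minute meeting can start as late as 15:40 and still end by 16:00.

15:40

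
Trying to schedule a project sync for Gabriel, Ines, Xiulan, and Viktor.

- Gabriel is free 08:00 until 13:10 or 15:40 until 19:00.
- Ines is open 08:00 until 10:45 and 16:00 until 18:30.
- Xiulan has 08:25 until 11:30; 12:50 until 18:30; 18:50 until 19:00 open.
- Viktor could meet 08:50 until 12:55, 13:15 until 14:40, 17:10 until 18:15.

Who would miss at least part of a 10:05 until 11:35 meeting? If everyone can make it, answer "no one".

Ines, Xiulan

Gabriel: free for 10:05-11:35. Ines: not fully free for 10:05-11:35. Xiulan: not fully free for 10:05-11:35. Viktor: free for 10:05-11:35.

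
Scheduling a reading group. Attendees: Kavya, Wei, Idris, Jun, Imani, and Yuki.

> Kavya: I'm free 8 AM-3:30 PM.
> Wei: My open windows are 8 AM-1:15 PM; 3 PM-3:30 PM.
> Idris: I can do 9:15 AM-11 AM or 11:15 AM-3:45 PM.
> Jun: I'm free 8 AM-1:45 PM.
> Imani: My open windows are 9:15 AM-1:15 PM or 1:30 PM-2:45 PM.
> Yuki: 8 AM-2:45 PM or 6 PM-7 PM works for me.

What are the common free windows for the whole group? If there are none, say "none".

09:15-11:00, 11:15-13:15

Kavya ∩ Wei: 08:00-13:15, 15:00-15:30.
Kavya ∩ Wei ∩ Idris: 09:15-11:00, 11:15-13:15, 15:00-15:30.
Kavya ∩ Wei ∩ Idris ∩ Jun: 09:15-11:00, 11:15-13:15.
Kavya ∩ Wei ∩ Idris ∩ Jun ∩ Imani: 09:15-11:00, 11:15-13:15.
Kavya ∩ Wei ∩ Idris ∩ Jun ∩ Imani ∩ Yuki: 09:15-11:00, 11:15-13:15.
So the common availability across everyone is 09:15-11:00, 11:15-13:15.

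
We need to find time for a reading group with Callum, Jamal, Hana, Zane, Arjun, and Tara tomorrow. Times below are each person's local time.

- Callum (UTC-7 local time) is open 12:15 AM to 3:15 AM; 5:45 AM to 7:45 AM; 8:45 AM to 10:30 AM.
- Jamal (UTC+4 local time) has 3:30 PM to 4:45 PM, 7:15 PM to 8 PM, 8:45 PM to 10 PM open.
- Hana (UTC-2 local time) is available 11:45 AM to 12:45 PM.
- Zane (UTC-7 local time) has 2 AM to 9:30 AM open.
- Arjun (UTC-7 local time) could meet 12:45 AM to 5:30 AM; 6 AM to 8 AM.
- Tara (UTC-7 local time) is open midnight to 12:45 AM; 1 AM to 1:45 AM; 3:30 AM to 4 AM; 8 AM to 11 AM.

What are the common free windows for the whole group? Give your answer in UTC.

Callum in UTC: 07:15-10:15, 12:45-14:45, 15:45-17:30 (add 7h to convert from UTC-7).
Jamal in UTC: 11:30-12:45, 15:15-16:00, 16:45-18:00 (subtract 4h to convert from UTC+4).
Hana in UTC: 13:45-14:45 (add 2h to convert from UTC-2).
Zane in UTC: 09:00-16:30 (add 7h to convert from UTC-7).
Arjun in UTC: 07:45-12:30, 13:00-15:00 (add 7h to convert from UTC-7).
Tara in UTC: 07:00-07:45, 08:00-08:45, 10:30-11:00, 15:00-18:00 (add 7h to convert from UTC-7).
Callum ∩ Jamal: 15:45-16:00, 16:45-17:30.
Callum ∩ Jamal ∩ Hana: ∅.
Callum ∩ Jamal ∩ Hana ∩ Zane: ∅.
Callum ∩ Jamal ∩ Hana ∩ Zane ∩ Arjun: ∅.
Callum ∩ Jamal ∩ Hana ∩ Zane ∩ Arjun ∩ Tara: ∅.
There is no time when everyone is free.

none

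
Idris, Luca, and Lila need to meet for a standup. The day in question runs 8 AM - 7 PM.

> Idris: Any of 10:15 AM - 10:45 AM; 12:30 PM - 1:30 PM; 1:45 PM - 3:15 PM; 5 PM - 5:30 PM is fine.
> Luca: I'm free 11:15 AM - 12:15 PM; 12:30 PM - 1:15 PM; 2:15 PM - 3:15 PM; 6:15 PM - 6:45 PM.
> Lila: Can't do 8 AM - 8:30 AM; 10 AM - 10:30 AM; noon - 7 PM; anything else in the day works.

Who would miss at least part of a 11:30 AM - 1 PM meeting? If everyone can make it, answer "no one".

Idris, Lila, Luca

Idris free: 10:15-10:45, 12:30-13:30, 13:45-15:15, 17:00-17:30.
Luca free: 11:15-12:15, 12:30-13:15, 14:15-15:15, 18:15-18:45.
Lila free: 08:30-10:00, 10:30-12:00 (invert busy blocks within the working day).
Idris: not fully free for 11:30-13:00. Luca: not fully free for 11:30-13:00. Lila: not fully free for 11:30-13:00.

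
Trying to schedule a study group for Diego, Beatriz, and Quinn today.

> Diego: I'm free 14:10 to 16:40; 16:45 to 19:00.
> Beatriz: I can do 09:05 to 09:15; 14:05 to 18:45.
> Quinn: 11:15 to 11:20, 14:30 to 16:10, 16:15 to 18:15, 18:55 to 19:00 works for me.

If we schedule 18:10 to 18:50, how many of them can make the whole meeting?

1

Diego can make the full 18:10-18:50 slot — that's 1.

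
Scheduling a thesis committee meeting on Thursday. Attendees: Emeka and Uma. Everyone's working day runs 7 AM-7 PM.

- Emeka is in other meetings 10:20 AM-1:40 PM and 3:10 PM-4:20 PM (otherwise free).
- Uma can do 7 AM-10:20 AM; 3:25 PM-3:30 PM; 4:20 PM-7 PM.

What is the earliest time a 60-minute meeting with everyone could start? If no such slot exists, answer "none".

Emeka free: 07:00-10:20, 13:40-15:10, 16:20-19:00 (invert busy blocks within the working day).
Uma free: 07:00-10:20, 15:25-15:30, 16:20-19:00.
Emeka ∩ Uma: 07:00-10:20, 16:20-19:00.
The first common window of at least 60 minutes is 07:00-10:20, so the earliest start is 07:00.

07:00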